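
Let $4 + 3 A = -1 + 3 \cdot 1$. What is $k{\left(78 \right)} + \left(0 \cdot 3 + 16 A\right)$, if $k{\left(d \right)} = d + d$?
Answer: $\frac{436}{3} \approx 145.33$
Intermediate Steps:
$A = - \frac{2}{3}$ ($A = - \frac{4}{3} + \frac{-1 + 3 \cdot 1}{3} = - \frac{4}{3} + \frac{-1 + 3}{3} = - \frac{4}{3} + \frac{1}{3} \cdot 2 = - \frac{4}{3} + \frac{2}{3} = - \frac{2}{3} \approx -0.66667$)
$k{\left(d \right)} = 2 d$
$k{\left(78 \right)} + \left(0 \cdot 3 + 16 A\right) = 2 \cdot 78 + \left(0 \cdot 3 + 16 \left(- \frac{2}{3}\right)\right) = 156 + \left(0 - \frac{32}{3}\right) = 156 - \frac{32}{3} = \frac{436}{3}$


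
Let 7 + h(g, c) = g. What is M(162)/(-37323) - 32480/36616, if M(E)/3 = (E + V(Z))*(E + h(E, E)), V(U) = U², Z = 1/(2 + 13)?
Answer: -64251937459/12812052825 ≈ -5.0150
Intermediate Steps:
h(g, c) = -7 + g
Z = 1/15 ≈ 0.066667
M(E) = 3*(-7 + 2*E)*(1/225 + E) (M(E) = 3*((E + (1/15)²)*(E + (-7 + E))) = 3*((E + 1/225)*(-7 + 2*E)) = 3*((1/225 + E)*(-7 + 2*E)) = 3*((-7 + 2*E)*(1/225 + E)) = 3*(-7 + 2*E)*(1/225 + E))
M(162)/(-37323) - 32480/36616 = (-7/75 + 6*162² - 1573/75*162)/(-37323) - 32480/36616 = (-7/75 + 6*26244 - 84942/25)*(-1/37323) - 32480*1/36616 = (-7/75 + 157464 - 84942/25)*(-1/37323) - 4060/4577 = (11554967/75)*(-1/37323) - 4060/4577 = -11554967/2799225 - 4060/4577 = -64251937459/12812052825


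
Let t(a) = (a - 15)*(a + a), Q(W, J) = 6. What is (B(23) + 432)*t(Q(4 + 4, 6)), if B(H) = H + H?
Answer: -51624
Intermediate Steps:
B(H) = 2*H
t(a) = 2*a*(-15 + a) (t(a) = (-15 + a)*(2*a) = 2*a*(-15 + a))
(B(23) + 432)*t(Q(4 + 4, 6)) = (2*23 + 432)*(2*6*(-15 + 6)) = (46 + 432)*(2*6*(-9)) = 478*(-108) = -51624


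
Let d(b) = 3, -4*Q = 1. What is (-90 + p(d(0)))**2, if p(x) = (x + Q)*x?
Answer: 106929/16 ≈ 6683.1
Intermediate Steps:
Q = -1/4 (Q = -1/4*1 = -1/4 ≈ -0.25000)
p(x) = x*(-1/4 + x) (p(x) = (x - 1/4)*x = (-1/4 + x)*x = x*(-1/4 + x))
(-90 + p(d(0)))**2 = (-90 + 3*(-1/4 + 3))**2 = (-90 + 3*(11/4))**2 = (-90 + 33/4)**2 = (-327/4)**2 = 106929/16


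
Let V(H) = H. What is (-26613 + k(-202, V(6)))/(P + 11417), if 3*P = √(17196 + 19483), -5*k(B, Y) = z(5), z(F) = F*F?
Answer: -1367539677/586547161 + 39927*√36679/586547161 ≈ -2.3185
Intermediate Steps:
z(F) = F²
k(B, Y) = -5 (k(B, Y) = -⅕*5² = -⅕*25 = -5)
P = √36679/3 (P = √(17196 + 19483)/3 = √36679/3 ≈ 63.839)
(-26613 + k(-202, V(6)))/(P + 11417) = (-26613 - 5)/(√36679/3 + 11417) = -26618/(11417 + √36679/3)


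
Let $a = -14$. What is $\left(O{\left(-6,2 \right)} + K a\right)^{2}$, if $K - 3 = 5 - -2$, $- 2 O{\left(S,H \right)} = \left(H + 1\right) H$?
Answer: $20449$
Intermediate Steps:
$O{\left(S,H \right)} = - \frac{H \left(1 + H\right)}{2}$ ($O{\left(S,H \right)} = - \frac{\left(H + 1\right) H}{2} = - \frac{\left(1 + H\right) H}{2} = - \frac{H \left(1 + H\right)}{2}$)
$K = 10$ ($K = 3 + \left(5 - -2\right) = 3 + \left(5 + 2\right) = 3 + 7 = 10$)
$\left(O{\left(-6,2 \right)} + K a\right)^{2} = \left(\left(- \frac{1}{2}\right) 2 \left(1 + 2\right) + 10 \left(-14\right)\right)^{2} = \left(\left(- \frac{1}{2}\right) 2 \cdot 3 - 140\right)^{2} = \left(-3 - 140\right)^{2} = \left(-143\right)^{2} = 20449$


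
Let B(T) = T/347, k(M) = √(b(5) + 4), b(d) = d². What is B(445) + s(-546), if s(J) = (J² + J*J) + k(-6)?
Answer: 206892949/347 + √29 ≈ 5.9624e+5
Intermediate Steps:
k(M) = √29 (k(M) = √(5² + 4) = √(25 + 4) = √29)
B(T) = T/347 (B(T) = T*(1/347) = T/347)
s(J) = √29 + 2*J² (s(J) = (J² + J*J) + √29 = (J² + J²) + √29 = 2*J² + √29 = √29 + 2*J²)
B(445) + s(-546) = (1/347)*445 + (√29 + 2*(-546)²) = 445/347 + (√29 + 2*298116) = 445/347 + (√29 + 596232) = 445/347 + (596232 + √29) = 206892949/347 + √29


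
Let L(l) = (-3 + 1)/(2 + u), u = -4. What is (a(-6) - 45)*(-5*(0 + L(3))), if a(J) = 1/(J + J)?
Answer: 2705/12 ≈ 225.42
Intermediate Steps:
L(l) = 1 (L(l) = (-3 + 1)/(2 - 4) = -2/(-2) = -2*(-½) = 1)
a(J) = 1/(2*J)
(a(-6) - 45)*(-5*(0 + L(3))) = ((½)/(-6) - 45)*(-5*(0 + 1)) = ((½)*(-⅙) - 45)*(-5*1) = (-1/12 - 45)*(-5) = -541/12*(-5) = 2705/12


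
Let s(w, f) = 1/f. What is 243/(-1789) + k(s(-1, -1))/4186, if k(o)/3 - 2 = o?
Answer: -1011831/7488754 ≈ -0.13511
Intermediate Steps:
k(o) = 6 + 3*o
243/(-1789) + k(s(-1, -1))/4186 = 243/(-1789) + (6 + 3/(-1))/4186 = 243*(-1/1789) + (6 + 3*(-1))*(1/4186) = -243/1789 + (6 - 3)*(1/4186) = -243/1789 + 3*(1/4186) = -243/1789 + 3/4186 = -1011831/7488754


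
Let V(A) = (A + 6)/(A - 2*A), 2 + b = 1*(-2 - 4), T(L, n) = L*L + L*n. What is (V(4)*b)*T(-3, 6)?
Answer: -180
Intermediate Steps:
T(L, n) = L² + L*n
b = -8 (b = -2 + 1*(-2 - 4) = -2 + 1*(-6) = -2 - 6 = -8)
V(A) = -(6 + A)/A (V(A) = (6 + A)/((-A)) = (6 + A)*(-1/A) = -(6 + A)/A)
(V(4)*b)*T(-3, 6) = (((-6 - 1*4)/4)*(-8))*(-3*(-3 + 6)) = (((-6 - 4)/4)*(-8))*(-3*3) = (((¼)*(-10))*(-8))*(-9) = -5/2*(-8)*(-9) = 20*(-9) = -180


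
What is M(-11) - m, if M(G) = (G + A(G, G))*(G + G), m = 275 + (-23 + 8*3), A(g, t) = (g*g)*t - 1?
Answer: 29270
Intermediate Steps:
A(g, t) = -1 + t*g² (A(g, t) = g²*t - 1 = t*g² - 1 = -1 + t*g²)
m = 276 (m = 275 + (-23 + 24) = 275 + 1 = 276)
M(G) = 2*G*(-1 + G + G³) (M(G) = (G + (-1 + G*G²))*(G + G) = (G + (-1 + G³))*(2*G) = (-1 + G + G³)*(2*G) = 2*G*(-1 + G + G³))
M(-11) - m = 2*(-11)*(-1 - 11 + (-11)³) - 1*276 = 2*(-11)*(-1 - 11 - 1331) - 276 = 2*(-11)*(-1343) - 276 = 29546 - 276 = 29270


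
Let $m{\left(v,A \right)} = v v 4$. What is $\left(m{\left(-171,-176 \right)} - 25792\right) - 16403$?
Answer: $74769$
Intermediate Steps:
$m{\left(v,A \right)} = 4 v^{2}$ ($m{\left(v,A \right)} = v^{2} \cdot 4 = 4 v^{2}$)
$\left(m{\left(-171,-176 \right)} - 25792\right) - 16403 = \left(4 \left(-171\right)^{2} - 25792\right) - 16403 = \left(4 \cdot 29241 - 25792\right) - 16403 = \left(116964 - 25792\right) - 16403 = 91172 - 16403 = 74769$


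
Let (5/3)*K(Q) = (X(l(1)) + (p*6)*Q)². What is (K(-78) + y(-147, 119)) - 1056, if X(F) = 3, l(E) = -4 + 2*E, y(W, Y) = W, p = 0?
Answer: -5988/5 ≈ -1197.6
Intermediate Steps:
K(Q) = 27/5 (K(Q) = 3*(3 + (0*6)*Q)²/5 = 3*(3 + 0*Q)²/5 = 3*(3 + 0)²/5 = (⅗)*3² = (⅗)*9 = 27/5)
(K(-78) + y(-147, 119)) - 1056 = (27/5 - 147) - 1056 = -708/5 - 1056 = -5988/5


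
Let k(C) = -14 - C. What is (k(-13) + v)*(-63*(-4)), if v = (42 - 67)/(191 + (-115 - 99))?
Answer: 504/23 ≈ 21.913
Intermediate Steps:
v = 25/23 (v = -25/(191 - 214) = -25/(-23) = -25*(-1/23) = 25/23 ≈ 1.0870)
(k(-13) + v)*(-63*(-4)) = ((-14 - 1*(-13)) + 25/23)*(-63*(-4)) = ((-14 + 13) + 25/23)*252 = (-1 + 25/23)*252 = (2/23)*252 = 504/23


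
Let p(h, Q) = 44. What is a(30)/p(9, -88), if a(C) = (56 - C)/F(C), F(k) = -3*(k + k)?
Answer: -13/3960 ≈ -0.0032828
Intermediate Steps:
F(k) = -6*k
a(C) = -(56 - C)/(6*C) (a(C) = (56 - C)/((-6*C)) = (56 - C)*(-1/(6*C)) = -(56 - C)/(6*C))
a(30)/p(9, -88) = ((1/6)*(-56 + 30)/30)/44 = ((1/6)*(1/30)*(-26))*(1/44) = -13/90*1/44 = -13/3960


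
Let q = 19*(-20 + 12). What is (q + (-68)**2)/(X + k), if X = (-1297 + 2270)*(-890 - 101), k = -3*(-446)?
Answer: -4472/962905 ≈ -0.0046443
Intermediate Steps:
k = 1338
X = -964243 (X = 973*(-991) = -964243)
q = -152 (q = 19*(-8) = -152)
(q + (-68)**2)/(X + k) = (-152 + (-68)**2)/(-964243 + 1338) = (-152 + 4624)/(-962905) = 4472*(-1/962905) = -4472/962905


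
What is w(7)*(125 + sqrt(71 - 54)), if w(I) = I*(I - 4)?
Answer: 2625 + 21*sqrt(17) ≈ 2711.6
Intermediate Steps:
w(I) = I*(-4 + I)
w(7)*(125 + sqrt(71 - 54)) = (7*(-4 + 7))*(125 + sqrt(71 - 54)) = (7*3)*(125 + sqrt(17)) = 21*(125 + sqrt(17)) = 2625 + 21*sqrt(17)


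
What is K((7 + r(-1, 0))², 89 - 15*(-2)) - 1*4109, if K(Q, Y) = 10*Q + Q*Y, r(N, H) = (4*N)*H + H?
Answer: 2212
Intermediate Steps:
r(N, H) = H + 4*H*N (r(N, H) = 4*H*N + H = H + 4*H*N)
K((7 + r(-1, 0))², 89 - 15*(-2)) - 1*4109 = (7 + 0*(1 + 4*(-1)))²*(10 + (89 - 15*(-2))) - 1*4109 = (7 + 0*(1 - 4))²*(10 + (89 + 30)) - 4109 = (7 + 0*(-3))²*(10 + 119) - 4109 = (7 + 0)²*129 - 4109 = 7²*129 - 4109 = 49*129 - 4109 = 6321 - 4109 = 2212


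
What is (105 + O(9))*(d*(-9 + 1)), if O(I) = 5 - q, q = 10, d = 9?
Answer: -7200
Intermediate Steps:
O(I) = -5 (O(I) = 5 - 1*10 = 5 - 10 = -5)
(105 + O(9))*(d*(-9 + 1)) = (105 - 5)*(9*(-9 + 1)) = 100*(9*(-8)) = 100*(-72) = -7200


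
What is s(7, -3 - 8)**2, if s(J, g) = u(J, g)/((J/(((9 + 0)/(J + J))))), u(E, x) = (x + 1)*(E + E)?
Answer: 8100/49 ≈ 165.31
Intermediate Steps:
u(E, x) = 2*E*(1 + x) (u(E, x) = (1 + x)*(2*E) = 2*E*(1 + x))
s(J, g) = 9*(1 + g)/J (s(J, g) = (2*J*(1 + g))/((J/(((9 + 0)/(J + J))))) = (2*J*(1 + g))/((J/((9/((2*J)))))) = (2*J*(1 + g))/((J/((9*(1/(2*J)))))) = (2*J*(1 + g))/((J/((9/(2*J))))) = (2*J*(1 + g))/((J*(2*J/9))) = (2*J*(1 + g))/((2*J**2/9)) = (2*J*(1 + g))*(9/(2*J**2)) = 9*(1 + g)/J)
s(7, -3 - 8)**2 = (9*(1 + (-3 - 8))/7)**2 = (9*(1/7)*(1 - 11))**2 = (9*(1/7)*(-10))**2 = (-90/7)**2 = 8100/49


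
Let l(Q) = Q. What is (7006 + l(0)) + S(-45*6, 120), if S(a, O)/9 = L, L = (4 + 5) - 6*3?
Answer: 6925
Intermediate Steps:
L = -9 (L = 9 - 18 = -9)
S(a, O) = -81 (S(a, O) = 9*(-9) = -81)
(7006 + l(0)) + S(-45*6, 120) = (7006 + 0) - 81 = 7006 - 81 = 6925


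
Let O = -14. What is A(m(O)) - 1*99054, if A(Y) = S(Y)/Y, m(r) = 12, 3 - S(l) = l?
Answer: -396219/4 ≈ -99055.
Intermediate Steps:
S(l) = 3 - l
A(Y) = (3 - Y)/Y
A(m(O)) - 1*99054 = (3 - 1*12)/12 - 1*99054 = (3 - 12)/12 - 99054 = (1/12)*(-9) - 99054 = -3/4 - 99054 = -396219/4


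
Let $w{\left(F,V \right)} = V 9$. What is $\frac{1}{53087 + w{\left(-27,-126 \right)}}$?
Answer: $\frac{1}{51953} \approx 1.9248 \cdot 10^{-5}$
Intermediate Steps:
$w{\left(F,V \right)} = 9 V$
$\frac{1}{53087 + w{\left(-27,-126 \right)}} = \frac{1}{53087 + 9 \left(-126\right)} = \frac{1}{53087 - 1134} = \frac{1}{51953}$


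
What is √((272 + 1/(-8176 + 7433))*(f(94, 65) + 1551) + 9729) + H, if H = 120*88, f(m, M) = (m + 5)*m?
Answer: 10560 + 3*√181735658674/743 ≈ 12281.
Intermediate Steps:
f(m, M) = m*(5 + m) (f(m, M) = (5 + m)*m = m*(5 + m))
H = 10560
√((272 + 1/(-8176 + 7433))*(f(94, 65) + 1551) + 9729) + H = √((272 + 1/(-8176 + 7433))*(94*(5 + 94) + 1551) + 9729) + 10560 = √((272 + 1/(-743))*(94*99 + 1551) + 9729) + 10560 = √((272 - 1/743)*(9306 + 1551) + 9729) + 10560 = √((202095/743)*10857 + 9729) + 10560 = √(2194145415/743 + 9729) + 10560 = √(2201374062/743) + 10560 = 3*√181735658674/743 + 10560 = 10560 + 3*√181735658674/743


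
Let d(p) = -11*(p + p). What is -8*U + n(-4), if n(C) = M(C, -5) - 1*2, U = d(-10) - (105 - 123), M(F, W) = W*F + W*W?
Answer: -1861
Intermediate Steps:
d(p) = -22*p
M(F, W) = W**2 + F*W (M(F, W) = F*W + W**2 = W**2 + F*W)
U = 238 (U = -22*(-10) - (105 - 123) = 220 - 1*(-18) = 220 + 18 = 238)
n(C) = 23 - 5*C (n(C) = -5*(C - 5) - 1*2 = -5*(-5 + C) - 2 = (25 - 5*C) - 2 = 23 - 5*C)
-8*U + n(-4) = -8*238 + (23 - 5*(-4)) = -1904 + (23 + 20) = -1904 + 43 = -1861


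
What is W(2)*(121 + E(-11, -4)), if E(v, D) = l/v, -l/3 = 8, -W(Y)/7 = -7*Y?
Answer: 132790/11 ≈ 12072.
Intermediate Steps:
W(Y) = 49*Y (W(Y) = -(-49)*Y = 49*Y)
l = -24 (l = -3*8 = -24)
E(v, D) = -24/v
W(2)*(121 + E(-11, -4)) = (49*2)*(121 - 24/(-11)) = 98*(121 - 24*(-1/11)) = 98*(121 + 24/11) = 98*(1355/11) = 132790/11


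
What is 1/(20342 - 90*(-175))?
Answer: 1/36092 ≈ 2.7707e-5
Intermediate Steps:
1/(20342 - 90*(-175)) = 1/(20342 + 15750) = 1/36092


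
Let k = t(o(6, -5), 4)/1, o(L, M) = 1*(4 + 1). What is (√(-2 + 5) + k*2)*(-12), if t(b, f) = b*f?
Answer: -480 - 12*√3 ≈ -500.78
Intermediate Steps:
o(L, M) = 5 (o(L, M) = 1*5 = 5)
k = 20 (k = (5*4)/1 = 20*1 = 20)
(√(-2 + 5) + k*2)*(-12) = (√(-2 + 5) + 20*2)*(-12) = (√3 + 40)*(-12) = (40 + √3)*(-12) = -480 - 12*√3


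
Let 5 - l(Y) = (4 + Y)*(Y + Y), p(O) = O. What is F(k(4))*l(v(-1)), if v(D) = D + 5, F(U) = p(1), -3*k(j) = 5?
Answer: -59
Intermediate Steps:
k(j) = -5/3 (k(j) = -⅓*5 = -5/3)
F(U) = 1
v(D) = 5 + D
l(Y) = 5 - 2*Y*(4 + Y) (l(Y) = 5 - (4 + Y)*(Y + Y) = 5 - (4 + Y)*2*Y = 5 - 2*Y*(4 + Y))
F(k(4))*l(v(-1)) = 1*(5 - 8*(5 - 1) - 2*(5 - 1)²) = 1*(5 - 8*4 - 2*4²) = 1*(5 - 32 - 2*16) = 1*(5 - 32 - 32) = 1*(-59) = -59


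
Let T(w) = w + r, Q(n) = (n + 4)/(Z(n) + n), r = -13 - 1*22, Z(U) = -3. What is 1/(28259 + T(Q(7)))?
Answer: 4/112907 ≈ 3.5427e-5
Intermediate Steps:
r = -35 (r = -13 - 22 = -35)
Q(n) = (4 + n)/(-3 + n) (Q(n) = (n + 4)/(-3 + n) = (4 + n)/(-3 + n))
T(w) = -35 + w (T(w) = w - 35 = -35 + w)
1/(28259 + T(Q(7))) = 1/(28259 + (-35 + (4 + 7)/(-3 + 7))) = 1/(28259 + (-35 + 11/4)) = 1/(28259 - 129/4) = 1/(112907/4) = 4/112907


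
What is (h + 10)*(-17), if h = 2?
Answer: -204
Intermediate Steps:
(h + 10)*(-17) = (2 + 10)*(-17) = 12*(-17) = -204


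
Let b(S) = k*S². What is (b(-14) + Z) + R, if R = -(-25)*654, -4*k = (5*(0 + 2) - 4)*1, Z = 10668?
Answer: 26724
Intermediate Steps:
k = -3/2 (k = -(5*(0 + 2) - 4)/4 = -(5*2 - 4)/4 = -(10 - 4)/4 = -3/2 ≈ -1.5000)
b(S) = -3*S²/2
R = 16350 (R = -1*(-16350) = 16350)
(b(-14) + Z) + R = (-3/2*(-14)² + 10668) + 16350 = (-3/2*196 + 10668) + 16350 = (-294 + 10668) + 16350 = 10374 + 16350 = 26724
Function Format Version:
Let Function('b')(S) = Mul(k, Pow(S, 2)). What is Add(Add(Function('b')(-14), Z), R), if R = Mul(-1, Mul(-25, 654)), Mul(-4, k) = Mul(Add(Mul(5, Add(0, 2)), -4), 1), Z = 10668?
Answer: 26724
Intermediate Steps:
k = Rational(-3, 2) (k = Mul(Rational(-1, 4), Mul(Add(Mul(5, Add(0, 2)), -4), 1)) = Mul(Rational(-1, 4), Mul(Add(Mul(5, 2), -4), 1)) = Mul(Rational(-1, 4), Mul(Add(10, -4), 1)) = Mul(Rational(-1, 4), Mul(6, 1)) = Mul(Rational(-1, 4), 6) = Rational(-3, 2) ≈ -1.5000)
Function('b')(S) = Mul(Rational(-3, 2), Pow(S, 2))
R = 16350 (R = Mul(-1, -16350) = 16350)
Add(Add(Function('b')(-14), Z), R) = Add(Add(Mul(Rational(-3, 2), Pow(-14, 2)), 10668), 16350) = Add(Add(Mul(Rational(-3, 2), 196), 10668), 16350) = Add(Add(-294, 10668), 16350) = Add(10374, 16350) = 26724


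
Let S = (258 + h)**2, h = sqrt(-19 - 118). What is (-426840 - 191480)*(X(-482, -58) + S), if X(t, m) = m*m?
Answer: -43153171120 - 319053120*I*sqrt(137) ≈ -4.3153e+10 - 3.7344e+9*I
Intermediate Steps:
h = I*sqrt(137) (h = sqrt(-137) = I*sqrt(137) ≈ 11.705*I)
X(t, m) = m**2
S = (258 + I*sqrt(137))**2 ≈ 66427.0 + 6039.6*I
(-426840 - 191480)*(X(-482, -58) + S) = (-426840 - 191480)*((-58)**2 + (258 + I*sqrt(137))**2) = -618320*(3364 + (258 + I*sqrt(137))**2) = -2080028480 - 618320*(258 + I*sqrt(137))**2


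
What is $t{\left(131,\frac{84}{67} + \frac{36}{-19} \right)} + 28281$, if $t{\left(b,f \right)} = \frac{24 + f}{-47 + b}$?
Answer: $\frac{36002067}{1273} \approx 28281.0$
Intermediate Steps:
$t{\left(b,f \right)} = \frac{24 + f}{-47 + b}$
$t{\left(131,\frac{84}{67} + \frac{36}{-19} \right)} + 28281 = \frac{24 + \left(\frac{84}{67} + \frac{36}{-19}\right)}{-47 + 131} + 28281 = \frac{24 + \left(84 \cdot \frac{1}{67} + 36 \left(- \frac{1}{19}\right)\right)}{84} + 28281 = \frac{24 + \left(\frac{84}{67} - \frac{36}{19}\right)}{84} + 28281 = \frac{24 - \frac{816}{1273}}{84} + 28281 = \frac{1}{84} \cdot \frac{29736}{1273} + 28281 = \frac{354}{1273} + 28281 = \frac{36002067}{1273}$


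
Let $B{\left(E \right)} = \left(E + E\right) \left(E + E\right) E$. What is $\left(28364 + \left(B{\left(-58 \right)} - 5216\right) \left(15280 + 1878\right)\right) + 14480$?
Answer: $-13480380068$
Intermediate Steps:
$B{\left(E \right)} = 4 E^{3}$ ($B{\left(E \right)} = 2 E 2 E E = 4 E^{2} E = 4 E^{3}$)
$\left(28364 + \left(B{\left(-58 \right)} - 5216\right) \left(15280 + 1878\right)\right) + 14480 = \left(28364 + \left(4 \left(-58\right)^{3} - 5216\right) \left(15280 + 1878\right)\right) + 14480 = \left(28364 + \left(4 \left(-195112\right) - 5216\right) 17158\right) + 14480 = \left(28364 + \left(-780448 - 5216\right) 17158\right) + 14480 = \left(28364 - 13480422912\right) + 14480 = -13480394548 + 14480 = -13480380068$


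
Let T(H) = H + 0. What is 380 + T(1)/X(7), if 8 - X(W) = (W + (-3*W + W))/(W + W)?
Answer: 6462/17 ≈ 380.12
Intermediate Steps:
T(H) = H
X(W) = 17/2 (X(W) = 8 - (W + (-3*W + W))/(W + W) = 8 - (W - 2*W)/(2*W) = 8 - (-W)*1/(2*W) = 8 - 1*(-1/2) = 8 + 1/2 = 17/2)
380 + T(1)/X(7) = 380 + 1/(17/2) = 380 + 1*(2/17) = 380 + 2/17 = 6462/17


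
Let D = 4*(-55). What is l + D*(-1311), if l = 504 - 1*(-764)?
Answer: 289688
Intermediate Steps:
l = 1268 (l = 504 + 764 = 1268)
D = -220
l + D*(-1311) = 1268 - 220*(-1311) = 1268 + 288420 = 289688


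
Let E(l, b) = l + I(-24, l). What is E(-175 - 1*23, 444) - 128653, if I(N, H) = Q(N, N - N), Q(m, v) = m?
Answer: -128875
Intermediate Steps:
I(N, H) = N
E(l, b) = -24 + l (E(l, b) = l - 24 = -24 + l)
E(-175 - 1*23, 444) - 128653 = (-24 + (-175 - 1*23)) - 128653 = (-24 + (-175 - 23)) - 128653 = (-24 - 198) - 128653 = -222 - 128653 = -128875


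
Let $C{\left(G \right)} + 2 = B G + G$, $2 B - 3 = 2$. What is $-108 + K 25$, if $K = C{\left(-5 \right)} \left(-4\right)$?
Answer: $1842$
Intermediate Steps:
$B = \frac{5}{2}$ ($B = \frac{3}{2} + \frac{1}{2} \cdot 2 = \frac{3}{2} + 1 = \frac{5}{2} \approx 2.5$)
$C{\left(G \right)} = -2 + \frac{7 G}{2}$ ($C{\left(G \right)} = -2 + \left(\frac{5 G}{2} + G\right) = -2 + \frac{7 G}{2}$)
$K = 78$ ($K = \left(-2 + \frac{7}{2} \left(-5\right)\right) \left(-4\right) = \left(-2 - \frac{35}{2}\right) \left(-4\right) = \left(- \frac{39}{2}\right) \left(-4\right) = 78$)
$-108 + K 25 = -108 + 78 \cdot 25 = -108 + 1950 = 1842$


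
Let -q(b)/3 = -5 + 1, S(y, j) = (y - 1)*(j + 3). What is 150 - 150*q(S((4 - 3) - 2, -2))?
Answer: -1650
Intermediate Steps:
S(y, j) = (-1 + y)*(3 + j)
q(b) = 12 (q(b) = -3*(-5 + 1) = -3*(-4) = 12)
150 - 150*q(S((4 - 3) - 2, -2)) = 150 - 150*12 = 150 - 1800 = -1650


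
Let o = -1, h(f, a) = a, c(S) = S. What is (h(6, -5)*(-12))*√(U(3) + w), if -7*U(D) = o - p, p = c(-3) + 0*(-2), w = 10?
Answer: 120*√119/7 ≈ 187.01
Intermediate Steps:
p = -3 (p = -3 + 0*(-2) = -3 + 0 = -3)
U(D) = -2/7 (U(D) = -(-1 - 1*(-3))/7 = -(-1 + 3)/7 = -⅐*2 = -2/7)
(h(6, -5)*(-12))*√(U(3) + w) = (-5*(-12))*√(-2/7 + 10) = 60*√(68/7) = 60*(2*√119/7) = 120*√119/7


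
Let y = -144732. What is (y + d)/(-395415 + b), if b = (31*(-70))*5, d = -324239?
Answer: 468971/406265 ≈ 1.1543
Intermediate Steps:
b = -10850 (b = -2170*5 = -10850)
(y + d)/(-395415 + b) = (-144732 - 324239)/(-395415 - 10850) = -468971/(-406265) = -468971*(-1/406265) = 468971/406265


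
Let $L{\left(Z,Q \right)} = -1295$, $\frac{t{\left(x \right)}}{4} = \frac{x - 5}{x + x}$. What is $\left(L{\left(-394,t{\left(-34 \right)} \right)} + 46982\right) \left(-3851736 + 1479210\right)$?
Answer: $-108393595362$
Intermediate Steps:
$t{\left(x \right)} = \frac{2 \left(-5 + x\right)}{x}$ ($t{\left(x \right)} = 4 \frac{x - 5}{x + x} = 4 \frac{-5 + x}{2 x} = \frac{2 \left(-5 + x\right)}{x}$)
$\left(L{\left(-394,t{\left(-34 \right)} \right)} + 46982\right) \left(-3851736 + 1479210\right) = \left(-1295 + 46982\right) \left(-3851736 + 1479210\right) = 45687 \left(-2372526\right) = -108393595362$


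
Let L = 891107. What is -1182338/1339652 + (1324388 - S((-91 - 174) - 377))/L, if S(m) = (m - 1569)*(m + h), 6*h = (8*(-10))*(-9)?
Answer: -412759636887/596886637382 ≈ -0.69152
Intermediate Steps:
h = 120 (h = ((8*(-10))*(-9))/6 = (-80*(-9))/6 = (1/6)*720 = 120)
S(m) = (-1569 + m)*(120 + m) (S(m) = (m - 1569)*(m + 120) = (-1569 + m)*(120 + m))
-1182338/1339652 + (1324388 - S((-91 - 174) - 377))/L = -1182338/1339652 + (1324388 - (-188280 + ((-91 - 174) - 377)**2 - 1449*((-91 - 174) - 377)))/891107 = -1182338*1/1339652 + (1324388 - (-188280 + (-265 - 377)**2 - 1449*(-265 - 377)))*(1/891107) = -591169/669826 + (1324388 - (-188280 + (-642)**2 - 1449*(-642)))*(1/891107) = -591169/669826 + (1324388 - (-188280 + 412164 + 930258))*(1/891107) = -591169/669826 + (1324388 - 1*1154142)*(1/891107) = -591169/669826 + (1324388 - 1154142)*(1/891107) = -591169/669826 + 170246*(1/891107) = -591169/669826 + 170246/891107 = -412759636887/596886637382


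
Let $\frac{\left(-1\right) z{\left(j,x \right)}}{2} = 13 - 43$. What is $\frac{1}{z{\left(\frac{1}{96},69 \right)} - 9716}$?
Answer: $- \frac{1}{9656} \approx -0.00010356$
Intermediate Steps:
$z{\left(j,x \right)} = 60$ ($z{\left(j,x \right)} = - 2 \left(13 - 43\right) = \left(-2\right) \left(-30\right) = 60$)
$\frac{1}{z{\left(\frac{1}{96},69 \right)} - 9716} = \frac{1}{60 - 9716} = \frac{1}{-9656} = - \frac{1}{9656}$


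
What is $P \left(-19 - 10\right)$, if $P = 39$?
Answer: $-1131$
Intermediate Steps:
$P \left(-19 - 10\right) = 39 \left(-19 - 10\right) = 39 \left(-29\right) = -1131$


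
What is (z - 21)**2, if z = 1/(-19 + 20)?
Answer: 400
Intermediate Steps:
z = 1 (z = 1/1 = 1)
(z - 21)**2 = (1 - 21)**2 = (-20)**2 = 400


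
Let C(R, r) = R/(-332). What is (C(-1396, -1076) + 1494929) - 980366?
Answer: 42709078/83 ≈ 5.1457e+5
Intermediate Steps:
C(R, r) = -R/332 (C(R, r) = R*(-1/332) = -R/332)
(C(-1396, -1076) + 1494929) - 980366 = (-1/332*(-1396) + 1494929) - 980366 = (349/83 + 1494929) - 980366 = 124079456/83 - 980366 = 42709078/83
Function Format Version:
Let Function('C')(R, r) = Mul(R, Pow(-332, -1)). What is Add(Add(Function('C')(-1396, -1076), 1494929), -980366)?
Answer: Rational(42709078, 83) ≈ 5.1457e+5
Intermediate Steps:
Function('C')(R, r) = Mul(Rational(-1, 332), R) (Function('C')(R, r) = Mul(R, Rational(-1, 332)) = Mul(Rational(-1, 332), R))
Add(Add(Function('C')(-1396, -1076), 1494929), -980366) = Add(Add(Mul(Rational(-1, 332), -1396), 1494929), -980366) = Add(Add(Rational(349, 83), 1494929), -980366) = Add(Rational(124079456, 83), -980366) = Rational(42709078, 83)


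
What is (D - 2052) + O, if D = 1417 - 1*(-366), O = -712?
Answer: -981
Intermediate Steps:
D = 1783 (D = 1417 + 366 = 1783)
(D - 2052) + O = (1783 - 2052) - 712 = -269 - 712 = -981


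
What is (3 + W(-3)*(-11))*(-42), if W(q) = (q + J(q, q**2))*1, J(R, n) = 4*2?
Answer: 2184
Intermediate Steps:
J(R, n) = 8
W(q) = 8 + q (W(q) = (q + 8)*1 = (8 + q)*1 = 8 + q)
(3 + W(-3)*(-11))*(-42) = (3 + (8 - 3)*(-11))*(-42) = (3 + 5*(-11))*(-42) = (3 - 55)*(-42) = -52*(-42) = 2184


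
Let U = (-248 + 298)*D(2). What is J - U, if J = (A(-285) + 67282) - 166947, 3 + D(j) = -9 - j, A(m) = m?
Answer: -99250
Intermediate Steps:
D(j) = -12 - j (D(j) = -3 + (-9 - j) = -12 - j)
U = -700 (U = (-248 + 298)*(-12 - 1*2) = 50*(-12 - 2) = 50*(-14) = -700)
J = -99950 (J = (-285 + 67282) - 166947 = 66997 - 166947 = -99950)
J - U = -99950 - 1*(-700) = -99950 + 700 = -99250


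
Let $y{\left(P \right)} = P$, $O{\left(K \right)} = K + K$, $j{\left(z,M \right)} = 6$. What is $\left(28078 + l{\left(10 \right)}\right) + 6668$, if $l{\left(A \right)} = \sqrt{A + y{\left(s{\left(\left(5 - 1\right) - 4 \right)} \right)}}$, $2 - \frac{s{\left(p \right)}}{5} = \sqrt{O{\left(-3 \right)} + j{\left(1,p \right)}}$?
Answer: $34746 + 2 \sqrt{5} \approx 34751.0$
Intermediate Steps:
$O{\left(K \right)} = 2 K$
$s{\left(p \right)} = 10$ ($s{\left(p \right)} = 10 - 5 \sqrt{2 \left(-3\right) + 6} = 10 - 5 \sqrt{-6 + 6} = 10 - 5 \sqrt{0} = 10 - 0 = 10 + 0 = 10$)
$l{\left(A \right)} = \sqrt{10 + A}$ ($l{\left(A \right)} = \sqrt{A + 10} = \sqrt{10 + A}$)
$\left(28078 + l{\left(10 \right)}\right) + 6668 = \left(28078 + \sqrt{10 + 10}\right) + 6668 = \left(28078 + \sqrt{20}\right) + 6668 = \left(28078 + 2 \sqrt{5}\right) + 6668 = 34746 + 2 \sqrt{5}$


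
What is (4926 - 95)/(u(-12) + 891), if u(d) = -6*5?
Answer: 4831/861 ≈ 5.6109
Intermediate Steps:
u(d) = -30
(4926 - 95)/(u(-12) + 891) = (4926 - 95)/(-30 + 891) = 4831/861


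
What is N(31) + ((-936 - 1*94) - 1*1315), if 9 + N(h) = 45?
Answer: -2309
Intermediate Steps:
N(h) = 36 (N(h) = -9 + 45 = 36)
N(31) + ((-936 - 1*94) - 1*1315) = 36 + ((-936 - 1*94) - 1*1315) = 36 + ((-936 - 94) - 1315) = 36 + (-1030 - 1315) = 36 - 2345 = -2309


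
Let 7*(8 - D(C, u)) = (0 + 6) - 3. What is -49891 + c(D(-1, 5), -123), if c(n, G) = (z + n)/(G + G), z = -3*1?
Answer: -42956167/861 ≈ -49891.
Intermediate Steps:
z = -3
D(C, u) = 53/7 (D(C, u) = 8 - ((0 + 6) - 3)/7 = 8 - (6 - 3)/7 = 8 - 1/7*3 = 8 - 3/7 = 53/7)
c(n, G) = (-3 + n)/(2*G) (c(n, G) = (-3 + n)/(G + G) = (-3 + n)/((2*G)) = (-3 + n)*(1/(2*G)) = (-3 + n)/(2*G))
-49891 + c(D(-1, 5), -123) = -49891 + (1/2)*(-3 + 53/7)/(-123) = -49891 + (1/2)*(-1/123)*(32/7) = -49891 - 16/861 = -42956167/861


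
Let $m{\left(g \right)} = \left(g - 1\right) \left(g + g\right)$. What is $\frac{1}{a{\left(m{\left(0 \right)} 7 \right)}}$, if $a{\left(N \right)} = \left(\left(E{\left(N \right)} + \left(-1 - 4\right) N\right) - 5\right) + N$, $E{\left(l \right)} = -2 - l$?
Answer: $- \frac{1}{7} \approx -0.14286$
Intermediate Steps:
$m{\left(g \right)} = 2 g \left(-1 + g\right)$ ($m{\left(g \right)} = \left(-1 + g\right) 2 g = 2 g \left(-1 + g\right)$)
$a{\left(N \right)} = -7 - 5 N$ ($a{\left(N \right)} = \left(\left(\left(-2 - N\right) + \left(-1 - 4\right) N\right) - 5\right) + N = \left(\left(\left(-2 - N\right) - 5 N\right) - 5\right) + N = \left(\left(-2 - 6 N\right) - 5\right) + N = \left(-7 - 6 N\right) + N = -7 - 5 N$)
$\frac{1}{a{\left(m{\left(0 \right)} 7 \right)}} = \frac{1}{-7 - 5 \cdot 2 \cdot 0 \left(-1 + 0\right) 7} = \frac{1}{-7 - 5 \cdot 2 \cdot 0 \left(-1\right) 7} = \frac{1}{-7 - 5 \cdot 0 \cdot 7} = \frac{1}{-7 - 0} = \frac{1}{-7 + 0} = \frac{1}{-7} = - \frac{1}{7}$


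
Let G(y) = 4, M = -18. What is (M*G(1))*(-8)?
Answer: 576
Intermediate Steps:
(M*G(1))*(-8) = -18*4*(-8) = -72*(-8) = 576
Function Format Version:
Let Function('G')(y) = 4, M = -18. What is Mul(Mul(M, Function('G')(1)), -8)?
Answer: 576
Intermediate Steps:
Mul(Mul(M, Function('G')(1)), -8) = Mul(Mul(-18, 4), -8) = Mul(-72, -8) = 576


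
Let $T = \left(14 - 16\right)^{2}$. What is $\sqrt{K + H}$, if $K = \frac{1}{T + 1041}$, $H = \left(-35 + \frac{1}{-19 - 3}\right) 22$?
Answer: $\frac{i \sqrt{841950230}}{1045} \approx 27.767 i$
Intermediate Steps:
$T = 4$ ($T = \left(-2\right)^{2} = 4$)
$H = -771$ ($H = \left(-35 + \frac{1}{-22}\right) 22 = \left(-35 - \frac{1}{22}\right) 22 = \left(- \frac{771}{22}\right) 22 = -771$)
$K = \frac{1}{1045}$ ($K = \frac{1}{4 + 1041} = \frac{1}{1045} \approx 0.00095694$)
$\sqrt{K + H} = \sqrt{\frac{1}{1045} - 771} = \sqrt{- \frac{805694}{1045}} = \frac{i \sqrt{841950230}}{1045}$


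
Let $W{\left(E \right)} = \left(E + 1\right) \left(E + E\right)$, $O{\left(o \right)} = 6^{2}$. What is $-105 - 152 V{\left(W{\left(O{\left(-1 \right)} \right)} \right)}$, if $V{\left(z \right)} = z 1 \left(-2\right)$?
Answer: $809751$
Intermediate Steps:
$O{\left(o \right)} = 36$
$W{\left(E \right)} = 2 E \left(1 + E\right)$ ($W{\left(E \right)} = \left(1 + E\right) 2 E = 2 E \left(1 + E\right)$)
$V{\left(z \right)} = - 2 z$ ($V{\left(z \right)} = z \left(-2\right) = - 2 z$)
$-105 - 152 V{\left(W{\left(O{\left(-1 \right)} \right)} \right)} = -105 - 152 \left(- 2 \cdot 2 \cdot 36 \left(1 + 36\right)\right) = -105 - 152 \left(- 2 \cdot 2 \cdot 36 \cdot 37\right) = -105 - 152 \left(\left(-2\right) 2664\right) = -105 - -809856 = -105 + 809856 = 809751$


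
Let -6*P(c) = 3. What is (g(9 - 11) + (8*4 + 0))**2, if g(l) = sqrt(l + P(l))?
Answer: (64 + I*sqrt(10))**2/4 ≈ 1021.5 + 101.19*I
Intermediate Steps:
P(c) = -1/2 (P(c) = -1/6*3 = -1/2)
g(l) = sqrt(-1/2 + l) (g(l) = sqrt(l - 1/2) = sqrt(-1/2 + l))
(g(9 - 11) + (8*4 + 0))**2 = (sqrt(-2 + 4*(9 - 11))/2 + (8*4 + 0))**2 = (sqrt(-2 + 4*(-2))/2 + (32 + 0))**2 = (sqrt(-2 - 8)/2 + 32)**2 = (sqrt(-10)/2 + 32)**2 = ((I*sqrt(10))/2 + 32)**2 = (I*sqrt(10)/2 + 32)**2 = (32 + I*sqrt(10)/2)**2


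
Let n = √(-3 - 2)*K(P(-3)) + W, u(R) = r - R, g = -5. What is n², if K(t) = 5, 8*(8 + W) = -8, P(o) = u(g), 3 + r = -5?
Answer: (9 - 5*I*√5)² ≈ -44.0 - 201.25*I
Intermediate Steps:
r = -8 (r = -3 - 5 = -8)
u(R) = -8 - R
P(o) = -3 (P(o) = -8 - 1*(-5) = -8 + 5 = -3)
W = -9 (W = -8 + (⅛)*(-8) = -8 - 1 = -9)
n = -9 + 5*I*√5 (n = √(-3 - 2)*5 - 9 = √(-5)*5 - 9 = (I*√5)*5 - 9 = 5*I*√5 - 9 = -9 + 5*I*√5 ≈ -9.0 + 11.18*I)
n² = (-9 + 5*I*√5)²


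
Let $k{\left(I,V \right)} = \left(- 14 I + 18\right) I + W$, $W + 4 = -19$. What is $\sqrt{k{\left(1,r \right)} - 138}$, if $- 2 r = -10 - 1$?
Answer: $i \sqrt{157} \approx 12.53 i$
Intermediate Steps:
$W = -23$ ($W = -4 - 19 = -23$)
$r = \frac{11}{2}$ ($r = - \frac{-10 - 1}{2} = \left(- \frac{1}{2}\right) \left(-11\right) = \frac{11}{2} \approx 5.5$)
$k{\left(I,V \right)} = -23 + I \left(18 - 14 I\right)$ ($k{\left(I,V \right)} = \left(- 14 I + 18\right) I - 23 = \left(18 - 14 I\right) I - 23 = I \left(18 - 14 I\right) - 23 = -23 + I \left(18 - 14 I\right)$)
$\sqrt{k{\left(1,r \right)} - 138} = \sqrt{\left(-23 - 14 \cdot 1^{2} + 18 \cdot 1\right) - 138} = \sqrt{\left(-23 - 14 + 18\right) - 138} = \sqrt{-19 - 138} = \sqrt{-157} = i \sqrt{157}$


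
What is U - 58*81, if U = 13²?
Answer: -4529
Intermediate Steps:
U = 169
U - 58*81 = 169 - 58*81 = 169 - 4698 = -4529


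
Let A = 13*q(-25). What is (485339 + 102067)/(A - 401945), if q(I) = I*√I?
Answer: -23610490467/16156242365 + 19090695*I/3231248473 ≈ -1.4614 + 0.0059081*I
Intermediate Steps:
q(I) = I^(3/2)
A = -1625*I (A = 13*(-25)^(3/2) = 13*(-125*I) = -1625*I ≈ -1625.0*I)
(485339 + 102067)/(A - 401945) = (485339 + 102067)/(-1625*I - 401945) = 587406/(-401945 - 1625*I) = 587406*((-401945 + 1625*I)/161562423650) = 293703*(-401945 + 1625*I)/80781211825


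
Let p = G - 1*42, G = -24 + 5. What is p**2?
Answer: 3721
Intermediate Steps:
G = -19
p = -61 (p = -19 - 1*42 = -19 - 42 = -61)
p**2 = (-61)**2 = 3721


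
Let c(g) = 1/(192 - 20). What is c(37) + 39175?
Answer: 6738101/172 ≈ 39175.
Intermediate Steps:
c(g) = 1/172
c(37) + 39175 = 1/172 + 39175 = 6738101/172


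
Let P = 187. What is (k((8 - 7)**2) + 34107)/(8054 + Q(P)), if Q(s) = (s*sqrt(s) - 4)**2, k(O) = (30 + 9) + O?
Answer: 223569731131/42866365227537 + 51083912*sqrt(187)/42866365227537 ≈ 0.0052318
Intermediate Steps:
k(O) = 39 + O
Q(s) = (-4 + s**(3/2))**2 (Q(s) = (s**(3/2) - 4)**2 = (-4 + s**(3/2))**2)
(k((8 - 7)**2) + 34107)/(8054 + Q(P)) = ((39 + (8 - 7)**2) + 34107)/(8054 + (-4 + 187**(3/2))**2) = ((39 + 1**2) + 34107)/(8054 + (-4 + 187*sqrt(187))**2) = ((39 + 1) + 34107)/(8054 + (-4 + 187*sqrt(187))**2) = (40 + 34107)/(8054 + (-4 + 187*sqrt(187))**2) = 34147/(8054 + (-4 + 187*sqrt(187))**2)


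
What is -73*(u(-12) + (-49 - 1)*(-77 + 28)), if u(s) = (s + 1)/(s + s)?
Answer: -4293203/24 ≈ -1.7888e+5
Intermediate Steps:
u(s) = (1 + s)/(2*s) (u(s) = (1 + s)/((2*s)) = (1 + s)*(1/(2*s)) = (1 + s)/(2*s))
-73*(u(-12) + (-49 - 1)*(-77 + 28)) = -73*((1/2)*(1 - 12)/(-12) + (-49 - 1)*(-77 + 28)) = -73*((1/2)*(-1/12)*(-11) - 50*(-49)) = -73*(11/24 + 2450) = -73*58811/24 = -4293203/24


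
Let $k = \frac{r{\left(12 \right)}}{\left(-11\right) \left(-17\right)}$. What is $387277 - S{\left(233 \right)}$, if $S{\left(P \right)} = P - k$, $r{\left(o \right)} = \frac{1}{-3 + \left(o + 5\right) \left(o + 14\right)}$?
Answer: $\frac{31773603093}{82093} \approx 3.8704 \cdot 10^{5}$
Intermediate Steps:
$r{\left(o \right)} = \frac{1}{-3 + \left(5 + o\right) \left(14 + o\right)}$
$k = \frac{1}{82093}$ ($k = \frac{1}{\left(67 + 12^{2} + 19 \cdot 12\right) \left(\left(-11\right) \left(-17\right)\right)} = \frac{1}{\left(67 + 144 + 228\right) 187} = \frac{1}{439} \cdot \frac{1}{187} = \frac{1}{82093} \approx 1.2181 \cdot 10^{-5}$)
$S{\left(P \right)} = - \frac{1}{82093} + P$ ($S{\left(P \right)} = P - \frac{1}{82093} = - \frac{1}{82093} + P$)
$387277 - S{\left(233 \right)} = 387277 - \left(- \frac{1}{82093} + 233\right) = 387277 - \frac{19127668}{82093} = \frac{31773603093}{82093}$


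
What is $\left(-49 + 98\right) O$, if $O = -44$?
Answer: $-2156$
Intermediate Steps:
$\left(-49 + 98\right) O = \left(-49 + 98\right) \left(-44\right) = 49 \left(-44\right) = -2156$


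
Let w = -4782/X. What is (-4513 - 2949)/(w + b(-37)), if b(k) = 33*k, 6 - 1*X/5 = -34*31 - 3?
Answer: 435830/71367 ≈ 6.1069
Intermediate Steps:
X = 5315 (X = 30 - 5*(-34*31 - 3) = 30 - 5*(-1054 - 3) = 30 - 5*(-1057) = 30 + 5285 = 5315)
w = -4782/5315 ≈ -0.89972
(-4513 - 2949)/(w + b(-37)) = (-4513 - 2949)/(-4782/5315 + 33*(-37)) = -7462/(-4782/5315 - 1221) = -7462/(-6494397/5315) = -7462*(-5315/6494397) = 435830/71367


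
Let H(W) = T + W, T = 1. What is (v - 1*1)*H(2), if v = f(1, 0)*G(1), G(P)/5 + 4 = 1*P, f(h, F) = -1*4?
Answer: 177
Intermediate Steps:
f(h, F) = -4
G(P) = -20 + 5*P (G(P) = -20 + 5*(1*P) = -20 + 5*P)
H(W) = 1 + W
v = 60 (v = -4*(-20 + 5*1) = -4*(-20 + 5) = -4*(-15) = 60)
(v - 1*1)*H(2) = (60 - 1*1)*(1 + 2) = (60 - 1)*3 = 59*3 = 177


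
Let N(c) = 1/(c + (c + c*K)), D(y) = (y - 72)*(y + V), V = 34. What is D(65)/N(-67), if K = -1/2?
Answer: 139293/2 ≈ 69647.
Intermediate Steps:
K = -½ (K = -1*½ = -½ ≈ -0.50000)
D(y) = (-72 + y)*(34 + y) (D(y) = (y - 72)*(y + 34) = (-72 + y)*(34 + y))
N(c) = 2/(3*c) (N(c) = 1/(c + (c + c*(-½))) = 1/(c + (c - c/2)) = 1/(c + c/2) = 1/(3*c/2) = 2/(3*c))
D(65)/N(-67) = (-2448 + 65² - 38*65)/(((⅔)/(-67))) = (-2448 + 4225 - 2470)/(((⅔)*(-1/67))) = -693/(-2/201) = -693*(-201/2) = 139293/2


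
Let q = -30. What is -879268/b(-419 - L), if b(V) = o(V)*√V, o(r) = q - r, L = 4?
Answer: 879268*I*√47/55413 ≈ 108.78*I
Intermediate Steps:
o(r) = -30 - r
b(V) = √V*(-30 - V) (b(V) = (-30 - V)*√V = √V*(-30 - V))
-879268/b(-419 - L) = -879268*1/(√(-419 - 1*4)*(-30 - (-419 - 1*4))) = -879268*1/(√(-419 - 4)*(-30 - (-419 - 4))) = -879268*(-I*√47/(141*(-30 - 1*(-423)))) = -879268*(-I*√47/(141*(-30 + 423))) = -879268*(-I*√47/55413) = -(-879268)*I*√47/55413 = 879268*I*√47/55413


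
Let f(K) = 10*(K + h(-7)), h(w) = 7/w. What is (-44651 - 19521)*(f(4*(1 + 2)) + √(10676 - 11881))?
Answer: -7058920 - 64172*I*√1205 ≈ -7.0589e+6 - 2.2276e+6*I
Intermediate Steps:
f(K) = -10 + 10*K (f(K) = 10*(K + 7/(-7)) = 10*(K + 7*(-⅐)) = 10*(K - 1) = 10*(-1 + K) = -10 + 10*K)
(-44651 - 19521)*(f(4*(1 + 2)) + √(10676 - 11881)) = (-44651 - 19521)*((-10 + 10*(4*(1 + 2))) + √(10676 - 11881)) = -64172*((-10 + 10*(4*3)) + √(-1205)) = -64172*((-10 + 10*12) + I*√1205) = -64172*((-10 + 120) + I*√1205) = -64172*(110 + I*√1205) = -7058920 - 64172*I*√1205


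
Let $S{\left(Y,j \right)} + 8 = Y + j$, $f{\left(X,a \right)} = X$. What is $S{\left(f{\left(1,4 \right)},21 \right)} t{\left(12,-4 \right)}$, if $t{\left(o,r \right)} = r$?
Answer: $-56$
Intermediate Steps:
$S{\left(Y,j \right)} = -8 + Y + j$ ($S{\left(Y,j \right)} = -8 + \left(Y + j\right) = -8 + Y + j$)
$S{\left(f{\left(1,4 \right)},21 \right)} t{\left(12,-4 \right)} = \left(-8 + 1 + 21\right) \left(-4\right) = 14 \left(-4\right) = -56$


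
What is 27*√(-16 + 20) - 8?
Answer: 46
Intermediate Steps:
27*√(-16 + 20) - 8 = 27*√4 - 8 = 27*2 - 8 = 54 - 8 = 46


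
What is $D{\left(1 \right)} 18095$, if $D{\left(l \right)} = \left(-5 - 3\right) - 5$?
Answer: $-235235$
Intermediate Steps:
$D{\left(l \right)} = -13$ ($D{\left(l \right)} = -8 - 5 = -13$)
$D{\left(1 \right)} 18095 = \left(-13\right) 18095 = -235235$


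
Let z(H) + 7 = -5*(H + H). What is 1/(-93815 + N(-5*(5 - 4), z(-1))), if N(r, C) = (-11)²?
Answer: -1/93694 ≈ -1.0673e-5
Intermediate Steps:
z(H) = -7 - 10*H (z(H) = -7 - 5*(H + H) = -7 - 10*H)
N(r, C) = 121
1/(-93815 + N(-5*(5 - 4), z(-1))) = 1/(-93815 + 121) = 1/(-93694) = -1/93694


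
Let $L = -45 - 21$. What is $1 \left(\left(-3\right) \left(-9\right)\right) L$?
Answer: $-1782$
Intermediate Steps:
$L = -66$
$1 \left(\left(-3\right) \left(-9\right)\right) L = 1 \left(\left(-3\right) \left(-9\right)\right) \left(-66\right) = 1 \cdot 27 \left(-66\right) = 27 \left(-66\right) = -1782$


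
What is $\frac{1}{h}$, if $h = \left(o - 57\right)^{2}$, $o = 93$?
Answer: $\frac{1}{1296} \approx 0.0007716$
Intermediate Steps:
$h = 1296$ ($h = \left(93 - 57\right)^{2} = 36^{2} = 1296$)
$\frac{1}{h} = \frac{1}{1296}$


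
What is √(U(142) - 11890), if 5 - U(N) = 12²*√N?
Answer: √(-11885 - 144*√142) ≈ 116.62*I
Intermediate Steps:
U(N) = 5 - 144*√N (U(N) = 5 - 12²*√N = 5 - 144*√N)
√(U(142) - 11890) = √((5 - 144*√142) - 11890) = √(-11885 - 144*√142)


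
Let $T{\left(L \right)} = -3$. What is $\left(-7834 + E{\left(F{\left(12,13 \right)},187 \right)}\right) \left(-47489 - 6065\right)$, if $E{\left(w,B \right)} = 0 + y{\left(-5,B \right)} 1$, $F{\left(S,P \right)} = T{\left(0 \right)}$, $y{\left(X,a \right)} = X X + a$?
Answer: $408188588$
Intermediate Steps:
$y{\left(X,a \right)} = a + X^{2}$ ($y{\left(X,a \right)} = X^{2} + a = a + X^{2}$)
$F{\left(S,P \right)} = -3$
$E{\left(w,B \right)} = 25 + B$ ($E{\left(w,B \right)} = 0 + \left(B + \left(-5\right)^{2}\right) 1 = 0 + \left(B + 25\right) 1 = 0 + \left(25 + B\right) 1 = 0 + \left(25 + B\right) = 25 + B$)
$\left(-7834 + E{\left(F{\left(12,13 \right)},187 \right)}\right) \left(-47489 - 6065\right) = \left(-7834 + \left(25 + 187\right)\right) \left(-47489 - 6065\right) = \left(-7834 + 212\right) \left(-53554\right) = \left(-7622\right) \left(-53554\right) = 408188588$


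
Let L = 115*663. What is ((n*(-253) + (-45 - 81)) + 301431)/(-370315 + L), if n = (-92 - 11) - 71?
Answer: -345327/294070 ≈ -1.1743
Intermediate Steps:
n = -174 (n = -103 - 71 = -174)
L = 76245
((n*(-253) + (-45 - 81)) + 301431)/(-370315 + L) = ((-174*(-253) + (-45 - 81)) + 301431)/(-370315 + 76245) = ((44022 - 126) + 301431)/(-294070) = (43896 + 301431)*(-1/294070) = 345327*(-1/294070) = -345327/294070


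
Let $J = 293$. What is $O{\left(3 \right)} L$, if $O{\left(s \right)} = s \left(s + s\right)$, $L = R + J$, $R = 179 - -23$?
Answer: $8910$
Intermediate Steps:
$R = 202$ ($R = 179 + 23 = 202$)
$L = 495$ ($L = 202 + 293 = 495$)
$O{\left(s \right)} = 2 s^{2}$ ($O{\left(s \right)} = s 2 s = 2 s^{2}$)
$O{\left(3 \right)} L = 2 \cdot 3^{2} \cdot 495 = 2 \cdot 9 \cdot 495 = 18 \cdot 495 = 8910$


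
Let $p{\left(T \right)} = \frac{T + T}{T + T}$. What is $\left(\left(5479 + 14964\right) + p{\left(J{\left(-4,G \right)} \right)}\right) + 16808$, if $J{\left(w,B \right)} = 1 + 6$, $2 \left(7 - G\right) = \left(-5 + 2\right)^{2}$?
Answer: $37252$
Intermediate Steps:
$G = \frac{5}{2}$ ($G = 7 - \frac{\left(-5 + 2\right)^{2}}{2} = 7 - \frac{\left(-3\right)^{2}}{2} = 7 - \frac{9}{2} = \frac{5}{2} \approx 2.5$)
$J{\left(w,B \right)} = 7$
$p{\left(T \right)} = 1$ ($p{\left(T \right)} = \frac{2 T}{2 T} = 2 T \frac{1}{2 T} = 1$)
$\left(\left(5479 + 14964\right) + p{\left(J{\left(-4,G \right)} \right)}\right) + 16808 = \left(\left(5479 + 14964\right) + 1\right) + 16808 = \left(20443 + 1\right) + 16808 = 20444 + 16808 = 37252$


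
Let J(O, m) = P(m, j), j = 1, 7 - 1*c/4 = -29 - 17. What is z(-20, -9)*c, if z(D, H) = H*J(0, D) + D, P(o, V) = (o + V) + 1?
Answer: 30104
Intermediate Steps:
c = 212 (c = 28 - 4*(-29 - 17) = 28 - 4*(-46) = 28 + 184 = 212)
P(o, V) = 1 + V + o (P(o, V) = (V + o) + 1 = 1 + V + o)
J(O, m) = 2 + m (J(O, m) = 1 + 1 + m = 2 + m)
z(D, H) = D + H*(2 + D) (z(D, H) = H*(2 + D) + D = D + H*(2 + D))
z(-20, -9)*c = (-20 - 9*(2 - 20))*212 = (-20 - 9*(-18))*212 = (-20 + 162)*212 = 142*212 = 30104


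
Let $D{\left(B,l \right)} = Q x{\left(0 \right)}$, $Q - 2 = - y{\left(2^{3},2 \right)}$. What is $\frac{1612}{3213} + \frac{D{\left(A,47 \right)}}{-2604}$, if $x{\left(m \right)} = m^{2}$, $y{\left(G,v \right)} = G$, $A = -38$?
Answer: $\frac{1612}{3213} \approx 0.50171$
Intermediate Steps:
$Q = -6$ ($Q = 2 - 2^{3} = 2 - 8 = -6$)
$D{\left(B,l \right)} = 0$ ($D{\left(B,l \right)} = - 6 \cdot 0^{2} = \left(-6\right) 0 = 0$)
$\frac{1612}{3213} + \frac{D{\left(A,47 \right)}}{-2604} = \frac{1612}{3213} + \frac{0}{-2604} = 1612 \cdot \frac{1}{3213} + 0 \left(- \frac{1}{2604}\right) = \frac{1612}{3213} + 0 = \frac{1612}{3213}$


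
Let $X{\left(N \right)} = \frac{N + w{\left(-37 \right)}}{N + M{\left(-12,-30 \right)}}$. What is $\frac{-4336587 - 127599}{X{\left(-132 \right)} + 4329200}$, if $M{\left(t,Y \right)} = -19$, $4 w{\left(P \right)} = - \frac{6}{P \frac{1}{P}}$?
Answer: $- \frac{1348184172}{1307418667} \approx -1.0312$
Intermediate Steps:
$w{\left(P \right)} = - \frac{3}{2}$ ($w{\left(P \right)} = \frac{\left(-6\right) \frac{1}{P \frac{1}{P}}}{4} = \frac{\left(-6\right) 1^{-1}}{4} = \frac{\left(-6\right) 1}{4} = \frac{1}{4} \left(-6\right) = - \frac{3}{2}$)
$X{\left(N \right)} = \frac{- \frac{3}{2} + N}{-19 + N}$ ($X{\left(N \right)} = \frac{N - \frac{3}{2}}{N - 19} = \frac{- \frac{3}{2} + N}{-19 + N}$)
$\frac{-4336587 - 127599}{X{\left(-132 \right)} + 4329200} = \frac{-4336587 - 127599}{\frac{- \frac{3}{2} - 132}{-19 - 132} + 4329200} = \frac{-4336587 - 127599}{\frac{1}{-151} \left(- \frac{267}{2}\right) + 4329200} = \frac{-4336587 - 127599}{\left(- \frac{1}{151}\right) \left(- \frac{267}{2}\right) + 4329200} = - \frac{4464186}{\frac{267}{302} + 4329200} = - \frac{4464186}{\frac{1307418667}{302}} = \left(-4464186\right) \frac{302}{1307418667} = - \frac{1348184172}{1307418667}$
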